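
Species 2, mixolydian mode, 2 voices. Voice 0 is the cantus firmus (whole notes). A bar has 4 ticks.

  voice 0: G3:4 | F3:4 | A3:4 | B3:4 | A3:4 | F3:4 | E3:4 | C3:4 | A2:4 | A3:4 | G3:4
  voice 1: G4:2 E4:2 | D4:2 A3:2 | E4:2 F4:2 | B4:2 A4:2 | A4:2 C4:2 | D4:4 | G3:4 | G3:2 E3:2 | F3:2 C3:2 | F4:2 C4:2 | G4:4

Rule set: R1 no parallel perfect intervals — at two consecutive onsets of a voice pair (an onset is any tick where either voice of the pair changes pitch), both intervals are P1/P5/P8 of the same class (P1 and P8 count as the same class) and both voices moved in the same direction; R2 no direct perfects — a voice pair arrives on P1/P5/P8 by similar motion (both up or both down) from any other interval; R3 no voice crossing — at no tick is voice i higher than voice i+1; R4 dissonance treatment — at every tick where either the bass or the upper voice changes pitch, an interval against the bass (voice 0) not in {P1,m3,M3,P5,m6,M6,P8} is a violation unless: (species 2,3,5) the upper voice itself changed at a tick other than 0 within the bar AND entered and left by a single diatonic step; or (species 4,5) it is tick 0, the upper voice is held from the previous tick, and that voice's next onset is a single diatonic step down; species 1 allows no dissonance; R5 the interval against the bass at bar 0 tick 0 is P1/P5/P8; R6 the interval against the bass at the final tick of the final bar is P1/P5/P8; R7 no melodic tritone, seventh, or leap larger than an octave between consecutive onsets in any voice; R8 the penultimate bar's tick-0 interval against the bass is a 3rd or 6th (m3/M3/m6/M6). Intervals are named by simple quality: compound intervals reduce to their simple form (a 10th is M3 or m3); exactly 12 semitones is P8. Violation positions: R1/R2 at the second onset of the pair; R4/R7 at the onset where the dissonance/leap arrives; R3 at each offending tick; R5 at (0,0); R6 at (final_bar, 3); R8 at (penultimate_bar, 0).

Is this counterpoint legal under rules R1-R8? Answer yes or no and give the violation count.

No (5 violations)

bar 0: v0=G3 v1=G4 (P8)
bar 1: v0=F3 v1=D4 (M6)
bar 2: v0=A3 v1=E4 (P5)
bar 3: v0=B3 v1=B4 (P8)
bar 4: v0=A3 v1=A4 (P8)
bar 5: v0=F3 v1=D4 (M6)
bar 6: v0=E3 v1=G3 (m3)
bar 7: v0=C3 v1=G3 (P5)
bar 8: v0=A2 v1=F3 (m6)
bar 9: v0=A3 v1=F4 (m6)
bar 10: v0=G3 v1=G4 (P8)
  R2 @ bar2.0: F3/A3 M3 -> A3/E4 P5 similar
  R2 @ bar3.0: A3/F4 m6 -> B3/B4 P8 similar
  R7 @ bar3.0: F4->B4 leap 6st
  R4 @ bar3.2: B3/A4 m7 untreated
  R7 @ bar9.0: C3->F4 leap 17st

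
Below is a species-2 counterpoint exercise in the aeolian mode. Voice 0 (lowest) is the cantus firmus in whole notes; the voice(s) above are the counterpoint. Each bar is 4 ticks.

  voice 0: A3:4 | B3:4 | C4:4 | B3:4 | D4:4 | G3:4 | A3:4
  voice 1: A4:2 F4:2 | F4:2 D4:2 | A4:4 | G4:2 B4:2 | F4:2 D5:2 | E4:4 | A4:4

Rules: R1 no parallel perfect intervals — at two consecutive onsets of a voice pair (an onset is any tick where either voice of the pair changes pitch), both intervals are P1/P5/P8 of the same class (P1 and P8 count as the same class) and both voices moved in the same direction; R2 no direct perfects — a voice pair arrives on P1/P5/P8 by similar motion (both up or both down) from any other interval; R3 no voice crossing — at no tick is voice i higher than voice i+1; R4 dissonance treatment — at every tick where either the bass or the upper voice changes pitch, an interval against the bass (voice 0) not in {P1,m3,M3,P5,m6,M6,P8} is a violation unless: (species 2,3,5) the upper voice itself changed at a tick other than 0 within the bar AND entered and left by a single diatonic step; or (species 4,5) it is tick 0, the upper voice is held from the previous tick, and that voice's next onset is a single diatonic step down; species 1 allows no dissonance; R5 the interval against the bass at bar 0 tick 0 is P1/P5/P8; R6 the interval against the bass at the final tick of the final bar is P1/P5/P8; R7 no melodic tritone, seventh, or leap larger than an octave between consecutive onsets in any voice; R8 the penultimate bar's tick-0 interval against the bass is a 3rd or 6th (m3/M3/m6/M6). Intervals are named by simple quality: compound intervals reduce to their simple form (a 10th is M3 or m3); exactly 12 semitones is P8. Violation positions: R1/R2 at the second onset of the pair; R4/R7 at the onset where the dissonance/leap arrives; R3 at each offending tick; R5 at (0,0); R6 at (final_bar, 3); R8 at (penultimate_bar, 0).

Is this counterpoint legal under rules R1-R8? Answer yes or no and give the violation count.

No (4 violations)

bar 0: v0=A3 v1=A4 (P8)
bar 1: v0=B3 v1=F4 (TT)
bar 2: v0=C4 v1=A4 (M6)
bar 3: v0=B3 v1=G4 (m6)
bar 4: v0=D4 v1=F4 (m3)
bar 5: v0=G3 v1=E4 (M6)
bar 6: v0=A3 v1=A4 (P8)
  R4 @ bar1.0: B3/F4 TT untreated
  R7 @ bar4.0: B4->F4 leap 6st
  R7 @ bar5.0: D5->E4 leap 10st
  R2 @ bar6.0: G3/E4 M6 -> A3/A4 P8 similar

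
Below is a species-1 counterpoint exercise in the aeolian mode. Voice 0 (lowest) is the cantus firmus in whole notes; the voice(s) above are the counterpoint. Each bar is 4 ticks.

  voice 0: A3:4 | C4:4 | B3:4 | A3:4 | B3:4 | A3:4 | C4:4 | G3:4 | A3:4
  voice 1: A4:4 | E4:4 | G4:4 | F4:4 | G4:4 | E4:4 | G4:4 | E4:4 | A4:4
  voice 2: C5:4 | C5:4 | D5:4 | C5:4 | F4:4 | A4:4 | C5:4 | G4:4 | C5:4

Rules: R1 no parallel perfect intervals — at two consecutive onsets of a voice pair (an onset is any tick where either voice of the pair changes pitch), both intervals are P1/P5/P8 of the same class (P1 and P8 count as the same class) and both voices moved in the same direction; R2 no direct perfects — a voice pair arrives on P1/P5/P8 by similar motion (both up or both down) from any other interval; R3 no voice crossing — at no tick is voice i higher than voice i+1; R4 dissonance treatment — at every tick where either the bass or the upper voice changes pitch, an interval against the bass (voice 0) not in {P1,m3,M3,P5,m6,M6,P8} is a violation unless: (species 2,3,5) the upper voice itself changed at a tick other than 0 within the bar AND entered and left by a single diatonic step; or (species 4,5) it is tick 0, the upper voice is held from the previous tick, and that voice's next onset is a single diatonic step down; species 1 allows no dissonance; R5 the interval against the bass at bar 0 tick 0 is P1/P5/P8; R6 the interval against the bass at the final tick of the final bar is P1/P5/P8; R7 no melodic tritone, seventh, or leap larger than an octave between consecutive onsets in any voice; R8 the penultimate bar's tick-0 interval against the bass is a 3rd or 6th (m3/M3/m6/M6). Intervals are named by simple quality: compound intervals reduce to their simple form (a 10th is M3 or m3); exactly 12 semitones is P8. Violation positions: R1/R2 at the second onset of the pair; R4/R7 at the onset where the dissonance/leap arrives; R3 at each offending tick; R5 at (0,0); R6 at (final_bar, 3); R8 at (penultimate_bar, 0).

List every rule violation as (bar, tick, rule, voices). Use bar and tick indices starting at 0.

bar 0: v0=A3 v1=A4 v2=C5 downbeat m3
bar 1: v0=C4 v1=E4 v2=C5 downbeat P8
bar 2: v0=B3 v1=G4 v2=D5 downbeat m3
bar 3: v0=A3 v1=F4 v2=C5 downbeat m3
bar 4: v0=B3 v1=G4 v2=F4 downbeat TT
bar 5: v0=A3 v1=E4 v2=A4 downbeat P8
bar 6: v0=C4 v1=G4 v2=C5 downbeat P8
bar 7: v0=G3 v1=E4 v2=G4 downbeat P8
bar 8: v0=A3 v1=A4 v2=C5 downbeat m3
  -> R5 @ bar 0 tick 0 v(0, 2): opens on m3
  -> R2 @ bar 2 tick 0 v(1, 2): E4/C5 m6 -> G4/D5 P5 similar
  -> R1 @ bar 3 tick 0 v(1, 2): G4/D5 P5 -> F4/C5 P5 similar
  -> R3 @ bar 4 tick 0 v(1, 2): G4 above F4
  -> R4 @ bar 4 tick 0 v(0, 2): B3/F4 TT untreated
  -> R3 @ bar 4 tick 1 v(1, 2): G4 above F4
  -> R3 @ bar 4 tick 2 v(1, 2): G4 above F4
  -> R3 @ bar 4 tick 3 v(1, 2): G4 above F4
  -> R2 @ bar 5 tick 0 v(0, 1): B3/G4 m6 -> A3/E4 P5 similar
  -> R1 @ bar 6 tick 0 v(0, 1): A3/E4 P5 -> C4/G4 P5 similar
  -> R1 @ bar 6 tick 0 v(0, 2): A3/A4 P8 -> C4/C5 P8 similar
  -> R1 @ bar 7 tick 0 v(0, 2): C4/C5 P8 -> G3/G4 P8 similar
  -> R8 @ bar 7 tick 0 v(0, 2): penult P8 not 3rd/6th
  -> R2 @ bar 8 tick 0 v(0, 1): G3/E4 M6 -> A3/A4 P8 similar
  -> R6 @ bar 8 tick 3 v(0, 2): closes on m3

(0, 0, R5, (0, 2))
(2, 0, R2, (1, 2))
(3, 0, R1, (1, 2))
(4, 0, R3, (1, 2))
(4, 0, R4, (0, 2))
(4, 1, R3, (1, 2))
(4, 2, R3, (1, 2))
(4, 3, R3, (1, 2))
(5, 0, R2, (0, 1))
(6, 0, R1, (0, 1))
(6, 0, R1, (0, 2))
(7, 0, R1, (0, 2))
(7, 0, R8, (0, 2))
(8, 0, R2, (0, 1))
(8, 3, R6, (0, 2))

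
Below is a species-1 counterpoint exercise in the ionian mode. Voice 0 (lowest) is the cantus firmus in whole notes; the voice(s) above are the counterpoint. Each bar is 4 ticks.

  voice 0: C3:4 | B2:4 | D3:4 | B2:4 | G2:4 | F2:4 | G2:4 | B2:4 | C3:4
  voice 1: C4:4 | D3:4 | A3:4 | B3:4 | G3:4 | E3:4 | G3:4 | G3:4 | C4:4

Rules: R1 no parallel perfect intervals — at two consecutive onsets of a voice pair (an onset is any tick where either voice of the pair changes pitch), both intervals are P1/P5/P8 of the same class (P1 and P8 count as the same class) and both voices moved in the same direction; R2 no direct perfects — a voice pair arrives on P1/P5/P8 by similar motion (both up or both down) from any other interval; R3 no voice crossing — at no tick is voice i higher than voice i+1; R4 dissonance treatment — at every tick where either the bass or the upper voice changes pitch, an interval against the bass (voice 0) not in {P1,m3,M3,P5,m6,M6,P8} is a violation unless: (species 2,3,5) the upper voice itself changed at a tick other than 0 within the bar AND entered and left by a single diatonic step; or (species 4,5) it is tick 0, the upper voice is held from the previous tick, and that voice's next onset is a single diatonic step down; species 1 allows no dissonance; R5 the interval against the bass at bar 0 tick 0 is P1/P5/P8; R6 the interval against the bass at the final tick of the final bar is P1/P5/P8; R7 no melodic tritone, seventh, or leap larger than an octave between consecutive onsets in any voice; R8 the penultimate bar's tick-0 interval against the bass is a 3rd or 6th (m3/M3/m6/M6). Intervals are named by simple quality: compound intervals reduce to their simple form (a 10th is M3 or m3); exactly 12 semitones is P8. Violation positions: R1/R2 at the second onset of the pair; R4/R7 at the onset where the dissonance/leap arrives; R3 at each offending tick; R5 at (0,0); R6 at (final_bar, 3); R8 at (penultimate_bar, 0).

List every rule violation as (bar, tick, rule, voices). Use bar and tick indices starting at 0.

bar 0: v0=C3 v1=C4 downbeat P8
bar 1: v0=B2 v1=D3 downbeat m3
bar 2: v0=D3 v1=A3 downbeat P5
bar 3: v0=B2 v1=B3 downbeat P8
bar 4: v0=G2 v1=G3 downbeat P8
bar 5: v0=F2 v1=E3 downbeat M7
bar 6: v0=G2 v1=G3 downbeat P8
bar 7: v0=B2 v1=G3 downbeat m6
bar 8: v0=C3 v1=C4 downbeat P8
  -> R7 @ bar 1 tick 0 v(1,): C4->D3 leap 10st
  -> R2 @ bar 2 tick 0 v(0, 1): B2/D3 m3 -> D3/A3 P5 similar
  -> R1 @ bar 4 tick 0 v(0, 1): B2/B3 P8 -> G2/G3 P8 similar
  -> R4 @ bar 5 tick 0 v(0, 1): F2/E3 M7 untreated
  -> R2 @ bar 6 tick 0 v(0, 1): F2/E3 M7 -> G2/G3 P8 similar
  -> R2 @ bar 8 tick 0 v(0, 1): B2/G3 m6 -> C3/C4 P8 similar

(1, 0, R7, (1,))
(2, 0, R2, (0, 1))
(4, 0, R1, (0, 1))
(5, 0, R4, (0, 1))
(6, 0, R2, (0, 1))
(8, 0, R2, (0, 1))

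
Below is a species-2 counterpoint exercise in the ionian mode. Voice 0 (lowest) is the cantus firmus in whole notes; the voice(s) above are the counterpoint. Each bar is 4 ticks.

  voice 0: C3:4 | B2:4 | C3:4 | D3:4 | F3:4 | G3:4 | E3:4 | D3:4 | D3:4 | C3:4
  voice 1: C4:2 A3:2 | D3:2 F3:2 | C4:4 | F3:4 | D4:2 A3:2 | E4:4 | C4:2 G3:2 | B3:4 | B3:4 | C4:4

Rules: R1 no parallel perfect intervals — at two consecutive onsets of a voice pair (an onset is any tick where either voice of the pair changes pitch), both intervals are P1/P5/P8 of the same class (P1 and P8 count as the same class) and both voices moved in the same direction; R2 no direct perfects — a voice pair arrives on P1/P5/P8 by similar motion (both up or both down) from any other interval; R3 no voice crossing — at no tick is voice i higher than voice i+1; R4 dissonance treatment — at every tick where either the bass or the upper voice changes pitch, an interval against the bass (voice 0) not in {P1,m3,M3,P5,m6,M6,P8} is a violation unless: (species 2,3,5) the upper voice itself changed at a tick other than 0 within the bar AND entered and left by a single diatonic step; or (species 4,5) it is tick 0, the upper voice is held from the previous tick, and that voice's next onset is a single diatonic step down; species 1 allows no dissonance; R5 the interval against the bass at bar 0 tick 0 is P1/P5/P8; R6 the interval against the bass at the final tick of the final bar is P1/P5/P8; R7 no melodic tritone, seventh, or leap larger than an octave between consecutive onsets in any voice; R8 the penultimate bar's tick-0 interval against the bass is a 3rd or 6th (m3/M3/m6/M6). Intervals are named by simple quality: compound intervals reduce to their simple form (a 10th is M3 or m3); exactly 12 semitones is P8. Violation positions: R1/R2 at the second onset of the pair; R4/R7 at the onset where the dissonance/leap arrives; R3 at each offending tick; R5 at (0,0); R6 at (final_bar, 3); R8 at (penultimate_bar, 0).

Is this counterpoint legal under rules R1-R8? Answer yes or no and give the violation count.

No (2 violations)

bar 0: v0=C3 v1=C4 (P8)
bar 1: v0=B2 v1=D3 (m3)
bar 2: v0=C3 v1=C4 (P8)
bar 3: v0=D3 v1=F3 (m3)
bar 4: v0=F3 v1=D4 (M6)
bar 5: v0=G3 v1=E4 (M6)
bar 6: v0=E3 v1=C4 (m6)
bar 7: v0=D3 v1=B3 (M6)
bar 8: v0=D3 v1=B3 (M6)
bar 9: v0=C3 v1=C4 (P8)
  R4 @ bar1.2: B2/F3 TT untreated
  R2 @ bar2.0: B2/F3 TT -> C3/C4 P8 similar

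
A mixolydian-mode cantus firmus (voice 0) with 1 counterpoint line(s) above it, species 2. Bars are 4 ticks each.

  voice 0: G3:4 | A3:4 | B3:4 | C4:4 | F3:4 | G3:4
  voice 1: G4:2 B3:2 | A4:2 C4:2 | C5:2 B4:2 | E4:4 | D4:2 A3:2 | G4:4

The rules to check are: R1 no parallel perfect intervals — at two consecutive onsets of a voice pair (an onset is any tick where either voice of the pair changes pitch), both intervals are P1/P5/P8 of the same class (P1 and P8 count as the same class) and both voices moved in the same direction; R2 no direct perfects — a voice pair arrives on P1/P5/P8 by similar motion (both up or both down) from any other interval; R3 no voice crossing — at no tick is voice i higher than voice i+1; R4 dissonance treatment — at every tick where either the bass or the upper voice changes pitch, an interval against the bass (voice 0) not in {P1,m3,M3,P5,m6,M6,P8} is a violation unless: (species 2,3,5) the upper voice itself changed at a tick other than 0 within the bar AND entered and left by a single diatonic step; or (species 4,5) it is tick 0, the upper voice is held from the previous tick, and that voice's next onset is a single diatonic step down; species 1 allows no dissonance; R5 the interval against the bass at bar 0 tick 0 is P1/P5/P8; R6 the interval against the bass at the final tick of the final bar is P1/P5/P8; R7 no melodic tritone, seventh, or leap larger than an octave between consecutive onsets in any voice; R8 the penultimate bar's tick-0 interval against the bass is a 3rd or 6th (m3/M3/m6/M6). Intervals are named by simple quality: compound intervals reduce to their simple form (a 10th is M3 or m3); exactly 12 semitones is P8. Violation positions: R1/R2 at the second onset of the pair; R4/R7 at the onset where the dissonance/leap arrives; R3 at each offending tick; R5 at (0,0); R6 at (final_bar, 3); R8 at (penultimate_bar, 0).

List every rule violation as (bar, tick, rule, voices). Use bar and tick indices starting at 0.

(1, 0, R2, (0, 1))
(1, 0, R7, (1,))
(2, 0, R4, (0, 1))
(5, 0, R2, (0, 1))
(5, 0, R7, (1,))

bar 0: v0=G3 v1=G4 downbeat P8
bar 1: v0=A3 v1=A4 downbeat P8
bar 2: v0=B3 v1=C5 downbeat m2
bar 3: v0=C4 v1=E4 downbeat M3
bar 4: v0=F3 v1=D4 downbeat M6
bar 5: v0=G3 v1=G4 downbeat P8
  -> R2 @ bar 1 tick 0 v(0, 1): G3/B3 M3 -> A3/A4 P8 similar
  -> R7 @ bar 1 tick 0 v(1,): B3->A4 leap 10st
  -> R4 @ bar 2 tick 0 v(0, 1): B3/C5 m2 untreated
  -> R2 @ bar 5 tick 0 v(0, 1): F3/A3 M3 -> G3/G4 P8 similar
  -> R7 @ bar 5 tick 0 v(1,): A3->G4 leap 10st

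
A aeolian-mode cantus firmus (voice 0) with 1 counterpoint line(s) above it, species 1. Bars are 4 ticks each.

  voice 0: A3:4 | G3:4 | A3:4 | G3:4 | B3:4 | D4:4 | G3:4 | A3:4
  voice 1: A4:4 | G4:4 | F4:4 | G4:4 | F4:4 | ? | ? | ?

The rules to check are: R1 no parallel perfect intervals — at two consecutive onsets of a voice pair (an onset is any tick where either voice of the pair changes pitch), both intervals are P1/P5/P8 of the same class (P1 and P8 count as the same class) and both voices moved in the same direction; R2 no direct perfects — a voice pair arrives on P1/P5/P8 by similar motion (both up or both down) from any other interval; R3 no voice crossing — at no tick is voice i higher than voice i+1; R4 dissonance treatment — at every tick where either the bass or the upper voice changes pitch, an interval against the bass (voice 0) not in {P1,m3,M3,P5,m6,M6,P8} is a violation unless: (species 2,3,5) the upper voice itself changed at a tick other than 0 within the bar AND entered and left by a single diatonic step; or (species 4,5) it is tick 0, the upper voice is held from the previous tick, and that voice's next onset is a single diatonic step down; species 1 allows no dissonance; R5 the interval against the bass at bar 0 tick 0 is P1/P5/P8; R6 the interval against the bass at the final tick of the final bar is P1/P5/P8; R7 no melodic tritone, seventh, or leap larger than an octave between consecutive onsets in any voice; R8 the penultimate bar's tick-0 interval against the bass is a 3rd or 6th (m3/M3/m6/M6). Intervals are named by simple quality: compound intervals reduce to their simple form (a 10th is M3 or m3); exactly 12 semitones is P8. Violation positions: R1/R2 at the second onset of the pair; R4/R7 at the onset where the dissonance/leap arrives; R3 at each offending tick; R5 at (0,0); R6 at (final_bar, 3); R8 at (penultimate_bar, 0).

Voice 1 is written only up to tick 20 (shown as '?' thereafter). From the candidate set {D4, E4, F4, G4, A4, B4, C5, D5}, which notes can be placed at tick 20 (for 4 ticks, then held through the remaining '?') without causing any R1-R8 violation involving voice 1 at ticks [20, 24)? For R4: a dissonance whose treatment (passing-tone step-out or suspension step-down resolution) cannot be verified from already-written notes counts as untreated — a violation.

D4: legal
E4: violates R4
F4: legal
G4: violates R4
A4: violates R2
B4: violates R7
C5: violates R4
D5: violates R2

{D4, F4}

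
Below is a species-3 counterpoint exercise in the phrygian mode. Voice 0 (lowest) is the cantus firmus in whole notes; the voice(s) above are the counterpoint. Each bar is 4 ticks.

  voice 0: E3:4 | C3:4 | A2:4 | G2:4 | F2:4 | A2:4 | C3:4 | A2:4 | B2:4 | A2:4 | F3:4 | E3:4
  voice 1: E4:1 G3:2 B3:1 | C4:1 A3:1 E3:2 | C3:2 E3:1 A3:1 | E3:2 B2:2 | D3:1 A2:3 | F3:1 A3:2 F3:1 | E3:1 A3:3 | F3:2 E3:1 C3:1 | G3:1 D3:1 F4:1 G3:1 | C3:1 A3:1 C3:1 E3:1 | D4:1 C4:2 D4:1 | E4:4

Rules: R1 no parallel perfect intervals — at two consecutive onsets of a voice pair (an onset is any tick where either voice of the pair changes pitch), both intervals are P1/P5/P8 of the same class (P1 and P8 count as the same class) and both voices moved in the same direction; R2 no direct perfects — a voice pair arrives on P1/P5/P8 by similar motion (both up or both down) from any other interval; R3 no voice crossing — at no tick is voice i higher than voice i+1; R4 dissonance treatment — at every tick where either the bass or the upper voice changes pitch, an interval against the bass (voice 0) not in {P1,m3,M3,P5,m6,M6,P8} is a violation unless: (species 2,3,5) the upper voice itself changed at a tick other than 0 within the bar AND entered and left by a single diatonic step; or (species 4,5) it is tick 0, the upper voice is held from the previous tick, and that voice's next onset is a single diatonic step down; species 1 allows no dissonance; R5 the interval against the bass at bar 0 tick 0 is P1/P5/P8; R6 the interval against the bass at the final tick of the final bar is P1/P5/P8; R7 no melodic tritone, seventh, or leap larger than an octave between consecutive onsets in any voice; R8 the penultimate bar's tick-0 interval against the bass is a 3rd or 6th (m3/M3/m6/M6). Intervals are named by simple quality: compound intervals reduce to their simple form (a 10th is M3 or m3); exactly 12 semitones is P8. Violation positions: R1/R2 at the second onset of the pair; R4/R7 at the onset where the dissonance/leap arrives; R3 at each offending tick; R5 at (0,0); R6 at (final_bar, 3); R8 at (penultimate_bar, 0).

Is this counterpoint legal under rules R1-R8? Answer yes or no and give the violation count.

bar 0: v0=E3 v1=E4 (P8)
bar 1: v0=C3 v1=C4 (P8)
bar 2: v0=A2 v1=C3 (m3)
bar 3: v0=G2 v1=E3 (M6)
bar 4: v0=F2 v1=D3 (M6)
bar 5: v0=A2 v1=F3 (m6)
bar 6: v0=C3 v1=E3 (M3)
bar 7: v0=A2 v1=F3 (m6)
bar 8: v0=B2 v1=G3 (m6)
bar 9: v0=A2 v1=C3 (m3)
bar 10: v0=F3 v1=D4 (M6)
bar 11: v0=E3 v1=E4 (P8)
  R4 @ bar8.2: B2/F4 TT untreated
  R7 @ bar8.2: D3->F4 leap 15st
  R7 @ bar8.3: F4->G3 leap 10st
  R7 @ bar10.0: E3->D4 leap 10st

No (4 violations)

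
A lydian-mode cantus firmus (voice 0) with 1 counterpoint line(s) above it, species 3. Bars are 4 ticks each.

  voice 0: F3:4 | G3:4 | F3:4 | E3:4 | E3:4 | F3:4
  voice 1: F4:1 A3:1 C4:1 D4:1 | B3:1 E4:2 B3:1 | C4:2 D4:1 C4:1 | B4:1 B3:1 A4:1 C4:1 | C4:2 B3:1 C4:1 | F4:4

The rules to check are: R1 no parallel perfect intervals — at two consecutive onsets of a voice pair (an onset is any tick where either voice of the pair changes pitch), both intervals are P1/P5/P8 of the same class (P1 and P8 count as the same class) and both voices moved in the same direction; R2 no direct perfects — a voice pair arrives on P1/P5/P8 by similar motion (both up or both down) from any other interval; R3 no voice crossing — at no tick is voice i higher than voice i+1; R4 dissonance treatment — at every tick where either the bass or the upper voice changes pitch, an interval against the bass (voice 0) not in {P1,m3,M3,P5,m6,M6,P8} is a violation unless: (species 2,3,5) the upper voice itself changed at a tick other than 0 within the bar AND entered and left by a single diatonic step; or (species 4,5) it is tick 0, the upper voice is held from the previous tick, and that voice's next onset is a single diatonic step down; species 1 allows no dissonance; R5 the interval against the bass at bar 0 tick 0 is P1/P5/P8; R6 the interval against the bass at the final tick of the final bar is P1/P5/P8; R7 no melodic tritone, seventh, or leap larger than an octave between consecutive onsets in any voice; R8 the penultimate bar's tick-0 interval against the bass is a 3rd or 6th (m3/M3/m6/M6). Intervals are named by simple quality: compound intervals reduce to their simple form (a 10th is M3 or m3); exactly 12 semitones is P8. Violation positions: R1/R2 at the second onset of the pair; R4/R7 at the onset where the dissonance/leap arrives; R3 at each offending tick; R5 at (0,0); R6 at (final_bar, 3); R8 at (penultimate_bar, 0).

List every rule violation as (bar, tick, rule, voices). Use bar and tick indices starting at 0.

bar 0: v0=F3 v1=F4 downbeat P8
bar 1: v0=G3 v1=B3 downbeat M3
bar 2: v0=F3 v1=C4 downbeat P5
bar 3: v0=E3 v1=B4 downbeat P5
bar 4: v0=E3 v1=C4 downbeat m6
bar 5: v0=F3 v1=F4 downbeat P8
  -> R7 @ bar 3 tick 0 v(1,): C4->B4 leap 11st
  -> R4 @ bar 3 tick 2 v(0, 1): E3/A4 P4 untreated
  -> R7 @ bar 3 tick 2 v(1,): B3->A4 leap 10st
  -> R2 @ bar 5 tick 0 v(0, 1): E3/C4 m6 -> F3/F4 P8 similar

(3, 0, R7, (1,))
(3, 2, R4, (0, 1))
(3, 2, R7, (1,))
(5, 0, R2, (0, 1))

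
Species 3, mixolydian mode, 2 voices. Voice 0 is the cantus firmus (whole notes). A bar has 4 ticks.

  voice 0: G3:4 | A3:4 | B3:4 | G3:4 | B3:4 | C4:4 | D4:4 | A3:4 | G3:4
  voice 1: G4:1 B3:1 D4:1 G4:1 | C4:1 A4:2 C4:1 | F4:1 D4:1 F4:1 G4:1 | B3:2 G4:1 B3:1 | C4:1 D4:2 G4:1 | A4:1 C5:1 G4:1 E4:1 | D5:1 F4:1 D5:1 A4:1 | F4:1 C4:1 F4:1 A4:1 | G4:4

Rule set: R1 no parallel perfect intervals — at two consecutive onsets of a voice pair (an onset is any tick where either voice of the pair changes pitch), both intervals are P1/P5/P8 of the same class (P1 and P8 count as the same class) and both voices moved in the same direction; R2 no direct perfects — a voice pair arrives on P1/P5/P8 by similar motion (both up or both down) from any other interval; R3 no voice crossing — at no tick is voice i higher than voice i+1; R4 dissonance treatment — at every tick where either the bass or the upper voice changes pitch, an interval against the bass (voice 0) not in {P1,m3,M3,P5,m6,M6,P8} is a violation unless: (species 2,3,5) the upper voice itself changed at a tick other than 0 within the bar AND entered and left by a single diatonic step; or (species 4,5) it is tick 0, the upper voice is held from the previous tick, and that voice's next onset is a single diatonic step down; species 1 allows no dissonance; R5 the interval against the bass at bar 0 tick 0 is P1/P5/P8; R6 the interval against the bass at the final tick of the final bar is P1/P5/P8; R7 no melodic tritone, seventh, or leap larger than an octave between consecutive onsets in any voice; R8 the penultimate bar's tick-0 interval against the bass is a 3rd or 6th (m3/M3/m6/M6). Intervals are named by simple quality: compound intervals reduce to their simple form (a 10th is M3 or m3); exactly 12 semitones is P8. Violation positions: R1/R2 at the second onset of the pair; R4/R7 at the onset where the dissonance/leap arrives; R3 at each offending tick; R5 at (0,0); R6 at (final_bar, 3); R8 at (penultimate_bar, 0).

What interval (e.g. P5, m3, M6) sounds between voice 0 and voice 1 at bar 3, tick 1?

voice 0=G3 voice 1=B3 -> M3

M3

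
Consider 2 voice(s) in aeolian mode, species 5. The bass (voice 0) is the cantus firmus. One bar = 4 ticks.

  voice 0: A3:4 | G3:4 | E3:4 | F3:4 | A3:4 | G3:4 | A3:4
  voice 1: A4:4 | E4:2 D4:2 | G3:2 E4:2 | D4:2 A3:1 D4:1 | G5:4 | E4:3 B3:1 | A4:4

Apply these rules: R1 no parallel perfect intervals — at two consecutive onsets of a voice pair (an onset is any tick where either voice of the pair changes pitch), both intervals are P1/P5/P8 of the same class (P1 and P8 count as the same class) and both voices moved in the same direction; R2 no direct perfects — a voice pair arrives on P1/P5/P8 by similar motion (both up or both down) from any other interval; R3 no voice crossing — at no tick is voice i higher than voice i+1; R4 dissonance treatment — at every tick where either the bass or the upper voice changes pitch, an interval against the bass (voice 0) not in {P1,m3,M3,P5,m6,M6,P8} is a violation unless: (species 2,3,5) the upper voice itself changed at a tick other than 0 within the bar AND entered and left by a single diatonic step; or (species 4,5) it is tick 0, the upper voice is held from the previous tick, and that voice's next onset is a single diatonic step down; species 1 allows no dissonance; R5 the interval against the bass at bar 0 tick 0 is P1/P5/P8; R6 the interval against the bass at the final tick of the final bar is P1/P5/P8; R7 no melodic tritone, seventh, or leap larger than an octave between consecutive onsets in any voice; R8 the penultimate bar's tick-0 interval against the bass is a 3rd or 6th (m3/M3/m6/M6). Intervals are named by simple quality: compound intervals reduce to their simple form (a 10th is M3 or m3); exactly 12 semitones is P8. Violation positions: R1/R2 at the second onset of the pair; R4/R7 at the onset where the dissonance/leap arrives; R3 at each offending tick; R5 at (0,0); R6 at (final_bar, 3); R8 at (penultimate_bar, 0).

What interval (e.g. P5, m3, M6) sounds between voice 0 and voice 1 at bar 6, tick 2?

P8

voice 0=A3 voice 1=A4 -> P8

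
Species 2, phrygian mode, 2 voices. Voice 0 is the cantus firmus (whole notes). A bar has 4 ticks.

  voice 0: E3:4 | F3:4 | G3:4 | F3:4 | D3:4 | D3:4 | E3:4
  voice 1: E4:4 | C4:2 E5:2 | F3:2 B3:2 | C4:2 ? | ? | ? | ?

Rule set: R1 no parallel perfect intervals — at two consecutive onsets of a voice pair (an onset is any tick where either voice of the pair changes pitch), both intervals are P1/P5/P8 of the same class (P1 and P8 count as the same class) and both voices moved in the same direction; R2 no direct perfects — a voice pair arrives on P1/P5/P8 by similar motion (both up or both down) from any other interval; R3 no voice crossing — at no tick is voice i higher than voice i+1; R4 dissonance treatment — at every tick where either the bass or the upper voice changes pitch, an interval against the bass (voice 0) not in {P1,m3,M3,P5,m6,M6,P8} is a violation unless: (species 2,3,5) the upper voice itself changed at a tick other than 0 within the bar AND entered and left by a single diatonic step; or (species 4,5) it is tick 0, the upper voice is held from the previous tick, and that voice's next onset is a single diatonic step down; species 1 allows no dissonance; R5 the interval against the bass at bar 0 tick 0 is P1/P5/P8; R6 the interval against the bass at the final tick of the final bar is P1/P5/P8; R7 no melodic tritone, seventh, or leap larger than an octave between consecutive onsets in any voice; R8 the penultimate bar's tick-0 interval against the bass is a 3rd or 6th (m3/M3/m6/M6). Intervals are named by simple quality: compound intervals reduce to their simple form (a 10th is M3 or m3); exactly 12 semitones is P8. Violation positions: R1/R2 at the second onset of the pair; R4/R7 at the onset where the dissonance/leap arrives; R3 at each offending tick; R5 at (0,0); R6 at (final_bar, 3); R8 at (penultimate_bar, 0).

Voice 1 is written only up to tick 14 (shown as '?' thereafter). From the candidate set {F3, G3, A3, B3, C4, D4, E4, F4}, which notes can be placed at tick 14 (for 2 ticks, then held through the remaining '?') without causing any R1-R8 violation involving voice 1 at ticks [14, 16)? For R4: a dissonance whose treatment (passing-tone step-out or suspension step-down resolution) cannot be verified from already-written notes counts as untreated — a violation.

{A3, C4, D4, F3, F4}

F3: legal
G3: violates R4
A3: legal
B3: violates R4
C4: legal
D4: legal
E4: violates R4
F4: legal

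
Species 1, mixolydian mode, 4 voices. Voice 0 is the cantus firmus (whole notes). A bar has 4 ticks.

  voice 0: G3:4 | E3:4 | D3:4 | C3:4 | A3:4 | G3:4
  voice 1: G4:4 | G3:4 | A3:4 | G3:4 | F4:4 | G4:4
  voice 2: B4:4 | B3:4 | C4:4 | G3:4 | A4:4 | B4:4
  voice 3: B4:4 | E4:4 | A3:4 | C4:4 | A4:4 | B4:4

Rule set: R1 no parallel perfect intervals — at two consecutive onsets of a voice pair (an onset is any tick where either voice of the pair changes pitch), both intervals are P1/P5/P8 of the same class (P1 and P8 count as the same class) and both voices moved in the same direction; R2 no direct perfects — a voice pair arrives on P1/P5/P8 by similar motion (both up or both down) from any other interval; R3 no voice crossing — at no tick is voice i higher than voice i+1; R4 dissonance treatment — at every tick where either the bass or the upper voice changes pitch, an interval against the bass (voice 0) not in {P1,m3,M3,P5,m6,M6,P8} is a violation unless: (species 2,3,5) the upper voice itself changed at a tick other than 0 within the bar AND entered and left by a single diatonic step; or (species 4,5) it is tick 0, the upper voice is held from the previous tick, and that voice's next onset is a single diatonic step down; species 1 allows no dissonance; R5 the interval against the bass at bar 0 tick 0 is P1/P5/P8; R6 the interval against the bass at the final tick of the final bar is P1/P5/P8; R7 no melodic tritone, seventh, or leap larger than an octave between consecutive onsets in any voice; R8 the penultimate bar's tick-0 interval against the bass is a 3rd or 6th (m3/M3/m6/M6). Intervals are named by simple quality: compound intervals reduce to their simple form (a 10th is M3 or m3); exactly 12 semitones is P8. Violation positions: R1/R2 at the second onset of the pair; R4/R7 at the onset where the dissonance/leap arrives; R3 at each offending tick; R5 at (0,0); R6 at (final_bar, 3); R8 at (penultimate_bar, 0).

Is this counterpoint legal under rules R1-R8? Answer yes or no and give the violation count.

bar 0: v0=G3 v1=G4 v2=B4 v3=B4 (M3)
bar 1: v0=E3 v1=G3 v2=B3 v3=E4 (P8)
bar 2: v0=D3 v1=A3 v2=C4 v3=A3 (P5)
bar 3: v0=C3 v1=G3 v2=G3 v3=C4 (P8)
bar 4: v0=A3 v1=F4 v2=A4 v3=A4 (P8)
bar 5: v0=G3 v1=G4 v2=B4 v3=B4 (M3)
  R5 @ bar0.0: opens on M3
  R5 @ bar0.0: opens on M3
  R2 @ bar1.0: G3/B4 M3 -> E3/B3 P5 similar
  R2 @ bar1.0: G3/B4 M3 -> E3/E4 P8 similar
  R2 @ bar2.0: E3/E4 P8 -> D3/A3 P5 similar
  R3 @ bar2.0: C4 above A3
  R4 @ bar2.0: D3/C4 m7 untreated
  R3 @ bar2.1: C4 above A3
  R3 @ bar2.2: C4 above A3
  R3 @ bar2.3: C4 above A3
  R1 @ bar3.0: D3/A3 P5 -> C3/G3 P5 similar
  R2 @ bar3.0: D3/C4 m7 -> C3/G3 P5 similar
  R2 @ bar3.0: A3/C4 m3 -> G3/G3 P1 similar
  R1 @ bar4.0: C3/C4 P8 -> A3/A4 P8 similar
  R2 @ bar4.0: C3/G3 P5 -> A3/A4 P8 similar
  R2 @ bar4.0: G3/C4 P4 -> A4/A4 P1 similar
  R7 @ bar4.0: G3->F4 leap 10st
  R7 @ bar4.0: G3->A4 leap 14st
  R8 @ bar4.0: penult P8 not 3rd/6th
  R8 @ bar4.0: penult P8 not 3rd/6th
  R1 @ bar5.0: A4/A4 P1 -> B4/B4 P1 similar
  R6 @ bar5.3: closes on M3
  R6 @ bar5.3: closes on M3

No (23 violations)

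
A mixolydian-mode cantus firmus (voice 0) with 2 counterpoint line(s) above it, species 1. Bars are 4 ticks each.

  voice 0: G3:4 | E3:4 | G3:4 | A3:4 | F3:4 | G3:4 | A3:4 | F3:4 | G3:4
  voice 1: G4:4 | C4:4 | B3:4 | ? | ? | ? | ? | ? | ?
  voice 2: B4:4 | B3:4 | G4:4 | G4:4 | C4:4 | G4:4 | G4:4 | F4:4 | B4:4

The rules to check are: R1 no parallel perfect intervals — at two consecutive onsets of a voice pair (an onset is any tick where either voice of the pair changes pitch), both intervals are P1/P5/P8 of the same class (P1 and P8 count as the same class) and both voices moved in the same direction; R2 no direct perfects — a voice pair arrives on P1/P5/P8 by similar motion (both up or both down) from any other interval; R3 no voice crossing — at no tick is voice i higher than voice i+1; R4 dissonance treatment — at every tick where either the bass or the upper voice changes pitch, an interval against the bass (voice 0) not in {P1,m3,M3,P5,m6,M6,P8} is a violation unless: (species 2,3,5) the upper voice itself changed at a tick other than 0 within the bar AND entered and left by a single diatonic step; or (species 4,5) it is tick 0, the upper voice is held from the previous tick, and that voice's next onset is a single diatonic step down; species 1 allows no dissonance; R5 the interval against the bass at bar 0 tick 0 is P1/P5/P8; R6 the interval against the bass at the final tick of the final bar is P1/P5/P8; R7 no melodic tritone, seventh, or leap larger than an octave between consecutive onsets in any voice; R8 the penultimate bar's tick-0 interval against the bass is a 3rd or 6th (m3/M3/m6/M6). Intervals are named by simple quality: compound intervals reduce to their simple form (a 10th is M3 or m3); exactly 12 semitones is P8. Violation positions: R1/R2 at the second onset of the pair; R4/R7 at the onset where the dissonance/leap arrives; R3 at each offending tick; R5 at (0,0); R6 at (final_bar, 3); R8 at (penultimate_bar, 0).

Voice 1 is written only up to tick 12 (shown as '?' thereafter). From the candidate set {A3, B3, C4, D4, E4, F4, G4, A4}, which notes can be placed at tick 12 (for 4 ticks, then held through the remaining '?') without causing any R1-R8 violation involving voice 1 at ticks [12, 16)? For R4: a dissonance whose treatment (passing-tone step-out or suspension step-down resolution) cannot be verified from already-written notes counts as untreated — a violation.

{A3, C4}

A3: legal
B3: violates R4
C4: legal
D4: violates R4
E4: violates R2
F4: violates R7
G4: violates R4
A4: violates R2,R3,R7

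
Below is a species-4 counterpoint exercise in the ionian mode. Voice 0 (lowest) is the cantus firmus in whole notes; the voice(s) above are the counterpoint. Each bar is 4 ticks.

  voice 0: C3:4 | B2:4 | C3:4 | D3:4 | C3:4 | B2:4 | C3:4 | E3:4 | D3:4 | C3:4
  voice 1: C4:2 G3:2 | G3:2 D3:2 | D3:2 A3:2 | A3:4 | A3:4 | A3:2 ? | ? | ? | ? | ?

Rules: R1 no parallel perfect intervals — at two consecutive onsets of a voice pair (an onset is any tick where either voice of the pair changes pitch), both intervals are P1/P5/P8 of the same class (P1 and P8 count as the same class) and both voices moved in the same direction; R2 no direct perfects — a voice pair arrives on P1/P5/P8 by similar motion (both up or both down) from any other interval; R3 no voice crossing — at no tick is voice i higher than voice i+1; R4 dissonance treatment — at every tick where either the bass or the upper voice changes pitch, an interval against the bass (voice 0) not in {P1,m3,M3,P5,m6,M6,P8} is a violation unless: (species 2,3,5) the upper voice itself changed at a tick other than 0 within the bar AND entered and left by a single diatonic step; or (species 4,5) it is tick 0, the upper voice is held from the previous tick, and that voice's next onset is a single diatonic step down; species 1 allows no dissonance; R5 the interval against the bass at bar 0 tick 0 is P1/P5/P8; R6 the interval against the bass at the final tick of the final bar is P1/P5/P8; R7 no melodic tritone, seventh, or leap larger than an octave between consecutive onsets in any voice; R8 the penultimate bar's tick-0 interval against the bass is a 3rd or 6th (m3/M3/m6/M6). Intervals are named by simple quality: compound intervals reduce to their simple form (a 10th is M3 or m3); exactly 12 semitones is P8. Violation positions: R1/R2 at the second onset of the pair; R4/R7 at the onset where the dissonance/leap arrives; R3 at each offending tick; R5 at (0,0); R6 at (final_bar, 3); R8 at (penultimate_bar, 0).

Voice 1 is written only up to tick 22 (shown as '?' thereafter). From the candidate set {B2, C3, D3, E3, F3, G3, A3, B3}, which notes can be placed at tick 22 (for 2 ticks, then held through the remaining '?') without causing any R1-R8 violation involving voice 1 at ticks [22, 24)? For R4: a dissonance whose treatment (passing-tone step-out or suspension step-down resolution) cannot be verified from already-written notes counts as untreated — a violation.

B2: violates R7
C3: violates R4
D3: legal
E3: violates R4
F3: violates R4
G3: legal
A3: legal
B3: legal

{A3, B3, D3, G3}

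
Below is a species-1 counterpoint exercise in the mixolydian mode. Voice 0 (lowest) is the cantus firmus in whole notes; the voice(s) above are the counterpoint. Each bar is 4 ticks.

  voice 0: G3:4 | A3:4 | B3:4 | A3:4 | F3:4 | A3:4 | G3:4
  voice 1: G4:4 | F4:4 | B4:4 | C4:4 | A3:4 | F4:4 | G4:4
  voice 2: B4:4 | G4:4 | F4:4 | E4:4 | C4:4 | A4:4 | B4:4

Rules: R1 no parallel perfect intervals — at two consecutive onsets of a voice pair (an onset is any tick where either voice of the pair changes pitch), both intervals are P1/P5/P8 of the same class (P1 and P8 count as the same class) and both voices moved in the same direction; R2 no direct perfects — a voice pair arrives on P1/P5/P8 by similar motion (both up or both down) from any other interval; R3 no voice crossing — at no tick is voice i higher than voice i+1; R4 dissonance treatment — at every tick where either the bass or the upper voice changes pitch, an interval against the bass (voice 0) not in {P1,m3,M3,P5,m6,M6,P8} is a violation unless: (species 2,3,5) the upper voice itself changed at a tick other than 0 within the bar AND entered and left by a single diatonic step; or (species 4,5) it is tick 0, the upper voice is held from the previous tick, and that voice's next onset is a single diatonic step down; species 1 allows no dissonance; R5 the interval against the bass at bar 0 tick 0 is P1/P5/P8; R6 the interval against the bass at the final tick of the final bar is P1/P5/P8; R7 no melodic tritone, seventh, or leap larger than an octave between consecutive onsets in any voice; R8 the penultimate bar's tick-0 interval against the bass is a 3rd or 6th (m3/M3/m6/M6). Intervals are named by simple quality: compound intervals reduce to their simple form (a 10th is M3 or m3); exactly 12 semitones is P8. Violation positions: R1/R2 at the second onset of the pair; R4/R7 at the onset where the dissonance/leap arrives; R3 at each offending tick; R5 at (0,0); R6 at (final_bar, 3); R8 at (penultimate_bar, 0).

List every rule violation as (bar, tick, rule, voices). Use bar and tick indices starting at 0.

(0, 0, R5, (0, 2))
(1, 0, R4, (0, 2))
(2, 0, R2, (0, 1))
(2, 0, R3, (1, 2))
(2, 0, R4, (0, 2))
(2, 0, R7, (1,))
(2, 1, R3, (1, 2))
(2, 2, R3, (1, 2))
(2, 3, R3, (1, 2))
(3, 0, R2, (0, 2))
(3, 0, R7, (1,))
(4, 0, R1, (0, 2))
(5, 0, R2, (0, 2))
(5, 0, R8, (0, 2))
(6, 3, R6, (0, 2))

bar 0: v0=G3 v1=G4 v2=B4 downbeat M3
bar 1: v0=A3 v1=F4 v2=G4 downbeat m7
bar 2: v0=B3 v1=B4 v2=F4 downbeat TT
bar 3: v0=A3 v1=C4 v2=E4 downbeat P5
bar 4: v0=F3 v1=A3 v2=C4 downbeat P5
bar 5: v0=A3 v1=F4 v2=A4 downbeat P8
bar 6: v0=G3 v1=G4 v2=B4 downbeat M3
  -> R5 @ bar 0 tick 0 v(0, 2): opens on M3
  -> R4 @ bar 1 tick 0 v(0, 2): A3/G4 m7 untreated
  -> R2 @ bar 2 tick 0 v(0, 1): A3/F4 m6 -> B3/B4 P8 similar
  -> R3 @ bar 2 tick 0 v(1, 2): B4 above F4
  -> R4 @ bar 2 tick 0 v(0, 2): B3/F4 TT untreated
  -> R7 @ bar 2 tick 0 v(1,): F4->B4 leap 6st
  -> R3 @ bar 2 tick 1 v(1, 2): B4 above F4
  -> R3 @ bar 2 tick 2 v(1, 2): B4 above F4
  -> R3 @ bar 2 tick 3 v(1, 2): B4 above F4
  -> R2 @ bar 3 tick 0 v(0, 2): B3/F4 TT -> A3/E4 P5 similar
  -> R7 @ bar 3 tick 0 v(1,): B4->C4 leap 11st
  -> R1 @ bar 4 tick 0 v(0, 2): A3/E4 P5 -> F3/C4 P5 similar
  -> R2 @ bar 5 tick 0 v(0, 2): F3/C4 P5 -> A3/A4 P8 similar
  -> R8 @ bar 5 tick 0 v(0, 2): penult P8 not 3rd/6th
  -> R6 @ bar 6 tick 3 v(0, 2): closes on M3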